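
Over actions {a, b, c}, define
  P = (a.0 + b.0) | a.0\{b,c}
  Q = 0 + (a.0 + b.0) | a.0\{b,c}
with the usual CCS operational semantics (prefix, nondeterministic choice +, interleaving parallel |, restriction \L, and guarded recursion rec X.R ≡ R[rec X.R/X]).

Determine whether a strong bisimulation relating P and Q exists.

Reachable graph of P (4 states):
  s0 = (a.0 + b.0) | a.0\{b,c} | ··a··> s1, ··a··> s2, ··b··> s2
  s1 = (a.0 + b.0) | 0\{b,c} | ··a··> s3, ··b··> s3
  s2 = 0 | a.0\{b,c} | ··a··> s3
  s3 = 0 | 0\{b,c} | ·
Reachable graph of Q (4 states):
  t0 = 0 + (a.0 + b.0) | a.0\{b,c} | ··a··> t1, ··a··> t2, ··b··> t2
  t1 = (a.0 + b.0) | 0\{b,c} | ··a··> t3, ··b··> t3
  t2 = 0 | a.0\{b,c} | ··a··> t3
  t3 = 0 | 0\{b,c} | ·
Bisimilarity quotient blocks:
  B0 = {s0, t0}
  B1 = {s1, t1}
  B2 = {s3, t3}
  B3 = {s2, t2}
s0 ∈ B0, t0 ∈ B0 → same block

YES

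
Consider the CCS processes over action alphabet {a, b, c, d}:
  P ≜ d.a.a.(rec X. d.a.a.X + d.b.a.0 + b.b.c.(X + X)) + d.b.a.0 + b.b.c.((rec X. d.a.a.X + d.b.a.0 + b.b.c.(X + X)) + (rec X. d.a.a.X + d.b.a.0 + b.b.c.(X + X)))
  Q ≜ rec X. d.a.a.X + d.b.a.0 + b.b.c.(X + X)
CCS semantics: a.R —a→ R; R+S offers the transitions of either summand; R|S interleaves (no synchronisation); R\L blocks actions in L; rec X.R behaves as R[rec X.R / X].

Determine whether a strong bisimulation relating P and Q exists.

bisimilar

LTS(P): 10 reachable states
  s0 = d.a.a.(rec X. d.a.a.X + d.b.a.0 + b.b.c.(X + X)) + d.b.a.0 + b.b.c.((rec X. d.a.a.X + d.b.a.0 + b.b.c.(X + X)) + (rec X. d.a.a.X + d.b.a.0 + b.b.c.(X + X))) :: ··b··> s1, ··d··> s2, ··d··> s3
  s1 = b.c.((rec X. d.a.a.X + d.b.a.0 + b.b.c.(X + X)) + (rec X. d.a.a.X + d.b.a.0 + b.b.c.(X + X))) :: ··b··> s4
  s2 = a.a.(rec X. d.a.a.X + d.b.a.0 + b.b.c.(X + X)) :: ··a··> s5
  s3 = b.a.0 :: ··b··> s6
  s4 = c.((rec X. d.a.a.X + d.b.a.0 + b.b.c.(X + X)) + (rec X. d.a.a.X + d.b.a.0 + b.b.c.(X + X))) :: ··c··> s7
  s5 = a.(rec X. d.a.a.X + d.b.a.0 + b.b.c.(X + X)) :: ··a··> s8
  s6 = a.0 :: ··a··> s9
  s7 = (rec X. d.a.a.X + d.b.a.0 + b.b.c.(X + X)) + (rec X. d.a.a.X + d.b.a.0 + b.b.c.(X + X)) :: ··b··> s1, ··d··> s2, ··d··> s3
  s8 = rec X. d.a.a.X + d.b.a.0 + b.b.c.(X + X) :: ··b··> s1, ··d··> s2, ··d··> s3
  s9 = 0 :: deadlocked
LTS(Q): 9 reachable states
  t0 = rec X. d.a.a.X + d.b.a.0 + b.b.c.(X + X) :: ··b··> t1, ··d··> t2, ··d··> t3
  t1 = b.c.((rec X. d.a.a.X + d.b.a.0 + b.b.c.(X + X)) + (rec X. d.a.a.X + d.b.a.0 + b.b.c.(X + X))) :: ··b··> t4
  t2 = a.a.(rec X. d.a.a.X + d.b.a.0 + b.b.c.(X + X)) :: ··a··> t5
  t3 = b.a.0 :: ··b··> t6
  t4 = c.((rec X. d.a.a.X + d.b.a.0 + b.b.c.(X + X)) + (rec X. d.a.a.X + d.b.a.0 + b.b.c.(X + X))) :: ··c··> t7
  t5 = a.(rec X. d.a.a.X + d.b.a.0 + b.b.c.(X + X)) :: ··a··> t0
  t6 = a.0 :: ··a··> t8
  t7 = (rec X. d.a.a.X + d.b.a.0 + b.b.c.(X + X)) + (rec X. d.a.a.X + d.b.a.0 + b.b.c.(X + X)) :: ··b··> t1, ··d··> t2, ··d··> t3
  t8 = 0 :: deadlocked
Partition-refinement fixed point:
  B0 = {s0, s7, s8, t0, t7}
  B1 = {s2, t2}
  B2 = {s5, t5}
  B3 = {s3, t3}
  B4 = {s6, t6}
  B5 = {s9, t8}
  B6 = {s1, t1}
  B7 = {s4, t4}
s0 ∈ B0, t0 ∈ B0 → same block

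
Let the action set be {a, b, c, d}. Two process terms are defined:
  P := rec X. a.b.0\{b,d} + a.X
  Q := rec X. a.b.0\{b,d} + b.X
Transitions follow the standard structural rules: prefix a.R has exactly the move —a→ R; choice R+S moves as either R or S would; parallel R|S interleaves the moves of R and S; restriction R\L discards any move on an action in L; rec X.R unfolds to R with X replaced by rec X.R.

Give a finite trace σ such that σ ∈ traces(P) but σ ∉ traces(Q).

aa

P's transition system — 3 states:
  u0 = rec X. a.b.0\{b,d} + a.X ⊢ ··a··> u0, ··a··> u1
  u1 = b.0\{b,d} ⊢ ··b··> u2
  u2 = 0\{b,d} ⊢ ∅
Q's transition system — 3 states:
  v0 = rec X. a.b.0\{b,d} + b.X ⊢ ··a··> v1, ··b··> v0
  v1 = b.0\{b,d} ⊢ ··b··> v2
  v2 = 0\{b,d} ⊢ ∅
Trace ⟨aa⟩ through P, begin at {u0}:
  step 1 (a): {u0, u1}
  step 2 (a): {u0, u1}
  P completes σ.
Trace ⟨aa⟩ through Q, begin at {v0}:
  step 1 (a): {v1}
  step 2 (a): ∅ (Q stuck)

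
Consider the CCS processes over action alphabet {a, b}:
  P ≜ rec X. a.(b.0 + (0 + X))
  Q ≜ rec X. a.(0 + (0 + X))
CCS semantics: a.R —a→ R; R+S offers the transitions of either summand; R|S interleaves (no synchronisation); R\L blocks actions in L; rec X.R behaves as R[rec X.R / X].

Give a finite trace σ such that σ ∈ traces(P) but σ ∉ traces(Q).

ab

Reachable graph of P (3 states):
  m0 = rec X. a.(b.0 + (0 + X)) ⊢ ··a··> m1
  m1 = b.0 + (0 + (rec X. a.(b.0 + (0 + X)))) ⊢ ··a··> m1, ··b··> m2
  m2 = 0 ⊢ ·
Reachable graph of Q (2 states):
  n0 = rec X. a.(0 + (0 + X)) ⊢ ··a··> n1
  n1 = 0 + (0 + (rec X. a.(0 + (0 + X)))) ⊢ ··a··> n1
Run σ = ⟨ab⟩ on P: start {m0}
  [1] a ⇒ {m1}
  [2] b ⇒ {m2}
  P completes σ.
Run σ = ⟨ab⟩ on Q: start {n0}
  [1] a ⇒ {n1}
  [2] b ⇒ ∅  — Q cannot continue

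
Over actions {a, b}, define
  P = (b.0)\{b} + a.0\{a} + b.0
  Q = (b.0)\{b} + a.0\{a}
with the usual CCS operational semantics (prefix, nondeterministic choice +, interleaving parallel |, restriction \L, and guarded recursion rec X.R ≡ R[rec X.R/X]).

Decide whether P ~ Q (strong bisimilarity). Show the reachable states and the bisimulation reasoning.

not bisimilar

LTS(P): 3 reachable states
  m0 = (b.0)\{b} + a.0\{a} + b.0 | ··a··> m1, ··b··> m2
  m1 = 0\{a} | ·
  m2 = 0 | ·
LTS(Q): 2 reachable states
  n0 = (b.0)\{b} + a.0\{a} | ··a··> n1
  n1 = 0\{a} | ·
Bisimilarity quotient blocks:
  B0 = {m0}
  B1 = {m1, m2, n1}
  B2 = {n0}
m0 ∈ B0, n0 ∈ B2 → different blocks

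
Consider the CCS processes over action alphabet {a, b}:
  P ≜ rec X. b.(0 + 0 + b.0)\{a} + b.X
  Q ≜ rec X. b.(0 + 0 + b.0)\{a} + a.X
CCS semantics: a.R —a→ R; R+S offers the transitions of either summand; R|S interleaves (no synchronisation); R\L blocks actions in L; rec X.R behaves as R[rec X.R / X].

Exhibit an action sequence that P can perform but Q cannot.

bbb

LTS(P): 3 reachable states
  m0 = rec X. b.(0 + 0 + b.0)\{a} + b.X | —b→ m0, —b→ m1
  m1 = (0 + 0 + b.0)\{a} | —b→ m2
  m2 = 0\{a} | ·
LTS(Q): 3 reachable states
  n0 = rec X. b.(0 + 0 + b.0)\{a} + a.X | —a→ n0, —b→ n1
  n1 = (0 + 0 + b.0)\{a} | —b→ n2
  n2 = 0\{a} | ·
Trace ⟨bbb⟩ through P, begin at {m0}:
  step 1 (b): {m0, m1}
  step 2 (b): {m0, m1, m2}
  step 3 (b): {m0, m1, m2}
  ✓ P
Trace ⟨bbb⟩ through Q, begin at {n0}:
  step 1 (b): {n1}
  step 2 (b): {n2}
  step 3 (b): ∅  — Q cannot continue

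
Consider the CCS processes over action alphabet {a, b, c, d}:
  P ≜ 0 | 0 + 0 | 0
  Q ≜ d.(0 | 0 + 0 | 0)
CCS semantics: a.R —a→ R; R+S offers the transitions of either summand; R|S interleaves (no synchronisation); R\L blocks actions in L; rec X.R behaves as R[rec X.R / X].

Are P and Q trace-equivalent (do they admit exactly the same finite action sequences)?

LTS(P): 1 reachable states
  m0 = 0 | 0 + 0 | 0 | ·
LTS(Q): 2 reachable states
  n0 = d.(0 | 0 + 0 | 0) | --d--▸ n1
  n1 = 0 | 0 + 0 | 0 | ·
Executing d from Q (initial set {n0}):
  step 1 (d): {n1}
  Q completes σ.
Executing d from P (initial set {m0}):
  step 1 (d): ∅ (P stuck)

traces(P) ≠ traces(Q) — witness ⟨d⟩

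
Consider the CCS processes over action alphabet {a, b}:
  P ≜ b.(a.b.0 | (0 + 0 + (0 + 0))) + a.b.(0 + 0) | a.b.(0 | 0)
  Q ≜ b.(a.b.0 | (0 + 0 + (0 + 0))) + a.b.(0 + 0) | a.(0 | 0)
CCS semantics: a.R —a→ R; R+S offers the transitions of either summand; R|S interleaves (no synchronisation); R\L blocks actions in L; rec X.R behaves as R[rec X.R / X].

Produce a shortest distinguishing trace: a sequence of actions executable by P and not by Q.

P's transition system — 12 states:
  m0 = b.(a.b.0 | (0 + 0 + (0 + 0))) + a.b.(0 + 0) | a.b.(0 | 0) has moves --a--▸ m1, --a--▸ m2, --b--▸ m3
  m1 = a.b.(0 + 0) | b.(0 | 0) has moves --a--▸ m4, --b--▸ m5
  m2 = b.(0 + 0) | a.b.(0 | 0) has moves --a--▸ m4, --b--▸ m6
  m3 = a.b.0 | (0 + 0 + (0 + 0)) has moves --a--▸ m7
  m4 = b.(0 + 0) | b.(0 | 0) has moves --b--▸ m8, --b--▸ m9
  m5 = a.b.(0 + 0) | (0 | 0) has moves --a--▸ m9
  m6 = (0 + 0) | a.b.(0 | 0) has moves --a--▸ m8
  m7 = b.0 | (0 + 0 + (0 + 0)) has moves --b--▸ m10
  m8 = (0 + 0) | b.(0 | 0) has moves --b--▸ m11
  m9 = b.(0 + 0) | (0 | 0) has moves --b--▸ m11
  m10 = 0 | (0 + 0 + (0 + 0)) has moves stopped
  m11 = (0 + 0) | (0 | 0) has moves stopped
Q's transition system — 9 states:
  n0 = b.(a.b.0 | (0 + 0 + (0 + 0))) + a.b.(0 + 0) | a.(0 | 0) has moves --a--▸ n1, --a--▸ n2, --b--▸ n3
  n1 = a.b.(0 + 0) | (0 | 0) has moves --a--▸ n4
  n2 = b.(0 + 0) | a.(0 | 0) has moves --a--▸ n4, --b--▸ n5
  n3 = a.b.0 | (0 + 0 + (0 + 0)) has moves --a--▸ n6
  n4 = b.(0 + 0) | (0 | 0) has moves --b--▸ n7
  n5 = (0 + 0) | a.(0 | 0) has moves --a--▸ n7
  n6 = b.0 | (0 + 0 + (0 + 0)) has moves --b--▸ n8
  n7 = (0 + 0) | (0 | 0) has moves stopped
  n8 = 0 | (0 + 0 + (0 + 0)) has moves stopped
Trace ⟨aabb⟩ through P, begin at {m0}:
  after a @ step 1: {m1, m2}
  after a @ step 2: {m4}
  after b @ step 3: {m8, m9}
  after b @ step 4: {m11}
  ✓ P
Trace ⟨aabb⟩ through Q, begin at {n0}:
  after a @ step 1: {n1, n2}
  after a @ step 2: {n4}
  after b @ step 3: {n7}
  after b @ step 4: ∅  — Q cannot continue

aabb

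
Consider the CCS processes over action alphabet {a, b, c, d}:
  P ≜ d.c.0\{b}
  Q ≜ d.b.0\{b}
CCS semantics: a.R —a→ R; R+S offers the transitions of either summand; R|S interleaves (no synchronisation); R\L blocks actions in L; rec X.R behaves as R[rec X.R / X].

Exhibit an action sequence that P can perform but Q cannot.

P's transition system — 3 states:
  m0 = d.c.0\{b} has moves ··d··> m1
  m1 = c.0\{b} has moves ··c··> m2
  m2 = 0\{b} has moves ·
Q's transition system — 3 states:
  n0 = d.b.0\{b} has moves ··d··> n1
  n1 = b.0\{b} has moves ··b··> n2
  n2 = 0\{b} has moves ·
Run σ = ⟨dc⟩ on P: start {m0}
  [1] d ⇒ {m1}
  [2] c ⇒ {m2}
  — P admits the full trace.
Run σ = ⟨dc⟩ on Q: start {n0}
  [1] d ⇒ {n1}
  [2] c ⇒ no successor for Q

dc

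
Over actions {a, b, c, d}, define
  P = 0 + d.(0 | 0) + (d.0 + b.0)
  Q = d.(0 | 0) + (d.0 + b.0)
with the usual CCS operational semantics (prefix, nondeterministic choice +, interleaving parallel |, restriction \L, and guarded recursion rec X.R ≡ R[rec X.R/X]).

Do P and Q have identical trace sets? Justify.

Reachable graph of P (3 states):
  s0 = 0 + d.(0 | 0) + (d.0 + b.0) has moves =b=> s1, =d=> s1, =d=> s2
  s1 = 0 has moves ∅
  s2 = 0 | 0 has moves ∅
Reachable graph of Q (3 states):
  t0 = d.(0 | 0) + (d.0 + b.0) has moves =b=> t1, =d=> t1, =d=> t2
  t1 = 0 has moves ∅
  t2 = 0 | 0 has moves ∅
Partition-refinement fixed point:
  B0 = {s0, t0}
  B1 = {s1, s2, t1, t2}
s0 ∈ B0, t0 ∈ B0 → same block
Bisimilar ⇒ trace-equivalent.

YES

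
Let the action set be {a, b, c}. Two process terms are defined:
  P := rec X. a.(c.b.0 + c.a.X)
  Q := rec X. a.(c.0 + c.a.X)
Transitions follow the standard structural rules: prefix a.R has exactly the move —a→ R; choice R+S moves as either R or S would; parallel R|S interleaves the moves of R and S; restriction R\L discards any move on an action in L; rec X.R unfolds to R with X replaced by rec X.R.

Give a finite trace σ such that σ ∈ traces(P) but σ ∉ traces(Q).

acb

LTS(P): 5 reachable states
  u0 = rec X. a.(c.b.0 + c.a.X) | =a=> u1
  u1 = c.b.0 + c.a.(rec X. a.(c.b.0 + c.a.X)) | =c=> u2, =c=> u3
  u2 = a.(rec X. a.(c.b.0 + c.a.X)) | =a=> u0
  u3 = b.0 | =b=> u4
  u4 = 0 | (no moves)
LTS(Q): 4 reachable states
  v0 = rec X. a.(c.0 + c.a.X) | =a=> v1
  v1 = c.0 + c.a.(rec X. a.(c.0 + c.a.X)) | =c=> v2, =c=> v3
  v2 = 0 | (no moves)
  v3 = a.(rec X. a.(c.0 + c.a.X)) | =a=> v0
Run σ = ⟨acb⟩ on P: start {u0}
  after a @ step 1: {u1}
  after c @ step 2: {u2, u3}
  after b @ step 3: {u4}
  — P admits the full trace.
Run σ = ⟨acb⟩ on Q: start {v0}
  after a @ step 1: {v1}
  after c @ step 2: {v2, v3}
  after b @ step 3: ∅  — Q cannot continue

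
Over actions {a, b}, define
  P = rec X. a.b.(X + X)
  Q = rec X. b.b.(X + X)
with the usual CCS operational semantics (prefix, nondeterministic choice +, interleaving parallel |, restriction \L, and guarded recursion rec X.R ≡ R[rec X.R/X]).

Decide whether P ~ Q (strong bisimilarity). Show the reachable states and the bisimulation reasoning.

P's transition system — 3 states:
  p0 = rec X. a.b.(X + X) → =a=> p1
  p1 = b.((rec X. a.b.(X + X)) + (rec X. a.b.(X + X))) → =b=> p2
  p2 = (rec X. a.b.(X + X)) + (rec X. a.b.(X + X)) → =a=> p1
Q's transition system — 3 states:
  q0 = rec X. b.b.(X + X) → =b=> q1
  q1 = b.((rec X. b.b.(X + X)) + (rec X. b.b.(X + X))) → =b=> q2
  q2 = (rec X. b.b.(X + X)) + (rec X. b.b.(X + X)) → =b=> q1
Coarsest stable partition (strong bisimilarity classes):
  B0 = {p0, p2}
  B1 = {p1}
  B2 = {q0, q1, q2}
p0 ∈ B0, q0 ∈ B2 → different blocks

P ≁ Q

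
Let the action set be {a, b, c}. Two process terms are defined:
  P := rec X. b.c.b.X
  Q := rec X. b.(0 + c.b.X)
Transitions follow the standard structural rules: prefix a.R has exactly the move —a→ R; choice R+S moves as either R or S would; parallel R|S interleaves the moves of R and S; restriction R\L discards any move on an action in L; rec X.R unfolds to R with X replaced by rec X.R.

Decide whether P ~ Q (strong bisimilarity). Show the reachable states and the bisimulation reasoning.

P ~ Q

P's transition system — 3 states:
  u0 = rec X. b.c.b.X → -b-> u1
  u1 = c.b.(rec X. b.c.b.X) → -c-> u2
  u2 = b.(rec X. b.c.b.X) → -b-> u0
Q's transition system — 3 states:
  v0 = rec X. b.(0 + c.b.X) → -b-> v1
  v1 = 0 + c.b.(rec X. b.(0 + c.b.X)) → -c-> v2
  v2 = b.(rec X. b.(0 + c.b.X)) → -b-> v0
Partition-refinement fixed point:
  B0 = {u0, v0}
  B1 = {u1, v1}
  B2 = {u2, v2}
u0 ∈ B0, v0 ∈ B0 → same block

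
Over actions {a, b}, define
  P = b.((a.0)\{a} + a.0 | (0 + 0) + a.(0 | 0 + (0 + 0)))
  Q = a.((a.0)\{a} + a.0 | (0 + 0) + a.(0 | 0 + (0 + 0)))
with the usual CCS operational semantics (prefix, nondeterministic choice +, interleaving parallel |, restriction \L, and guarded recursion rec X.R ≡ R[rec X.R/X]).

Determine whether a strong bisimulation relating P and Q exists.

NO

Reachable graph of P (4 states):
  s0 = b.((a.0)\{a} + a.0 | (0 + 0) + a.(0 | 0 + (0 + 0))) ⊢ —b→ s1
  s1 = (a.0)\{a} + a.0 | (0 + 0) + a.(0 | 0 + (0 + 0)) ⊢ —a→ s2, —a→ s3
  s2 = 0 | (0 + 0) ⊢ (no moves)
  s3 = 0 | 0 + (0 + 0) ⊢ (no moves)
Reachable graph of Q (4 states):
  t0 = a.((a.0)\{a} + a.0 | (0 + 0) + a.(0 | 0 + (0 + 0))) ⊢ —a→ t1
  t1 = (a.0)\{a} + a.0 | (0 + 0) + a.(0 | 0 + (0 + 0)) ⊢ —a→ t2, —a→ t3
  t2 = 0 | (0 + 0) ⊢ (no moves)
  t3 = 0 | 0 + (0 + 0) ⊢ (no moves)
Coarsest stable partition (strong bisimilarity classes):
  B0 = {s0}
  B1 = {s1, t1}
  B2 = {s2, s3, t2, t3}
  B3 = {t0}
s0 ∈ B0, t0 ∈ B3 → different blocks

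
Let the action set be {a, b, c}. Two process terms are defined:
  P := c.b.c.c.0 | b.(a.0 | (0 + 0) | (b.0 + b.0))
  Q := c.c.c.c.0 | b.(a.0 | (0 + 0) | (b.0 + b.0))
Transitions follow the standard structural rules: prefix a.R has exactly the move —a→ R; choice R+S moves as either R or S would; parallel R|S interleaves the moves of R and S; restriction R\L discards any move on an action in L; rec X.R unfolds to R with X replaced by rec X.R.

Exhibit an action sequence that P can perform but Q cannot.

P's transition system — 25 states:
  s0 = c.b.c.c.0 | b.(a.0 | (0 + 0) | (b.0 + b.0)) ⊢ --b--▸ s1, --c--▸ s2
  s1 = c.b.c.c.0 | (a.0 | (0 + 0) | (b.0 + b.0)) ⊢ --a--▸ s3, --b--▸ s4, --c--▸ s5
  s2 = b.c.c.0 | b.(a.0 | (0 + 0) | (b.0 + b.0)) ⊢ --b--▸ s5, --b--▸ s6
  s3 = c.b.c.c.0 | (0 | (0 + 0) | (b.0 + b.0)) ⊢ --b--▸ s7, --c--▸ s8
  s4 = c.b.c.c.0 | (a.0 | (0 + 0) | 0) ⊢ --a--▸ s7, --c--▸ s9
  s5 = b.c.c.0 | (a.0 | (0 + 0) | (b.0 + b.0)) ⊢ --a--▸ s8, --b--▸ s10, --b--▸ s9
  s6 = c.c.0 | b.(a.0 | (0 + 0) | (b.0 + b.0)) ⊢ --b--▸ s10, --c--▸ s11
  s7 = c.b.c.c.0 | (0 | (0 + 0) | 0) ⊢ --c--▸ s12
  s8 = b.c.c.0 | (0 | (0 + 0) | (b.0 + b.0)) ⊢ --b--▸ s12, --b--▸ s13
  s9 = b.c.c.0 | (a.0 | (0 + 0) | 0) ⊢ --a--▸ s12, --b--▸ s14
  s10 = c.c.0 | (a.0 | (0 + 0) | (b.0 + b.0)) ⊢ --a--▸ s13, --b--▸ s14, --c--▸ s15
  s11 = c.0 | b.(a.0 | (0 + 0) | (b.0 + b.0)) ⊢ --b--▸ s15, --c--▸ s16
  s12 = b.c.c.0 | (0 | (0 + 0) | 0) ⊢ --b--▸ s17
  s13 = c.c.0 | (0 | (0 + 0) | (b.0 + b.0)) ⊢ --b--▸ s17, --c--▸ s18
  s14 = c.c.0 | (a.0 | (0 + 0) | 0) ⊢ --a--▸ s17, --c--▸ s19
  s15 = c.0 | (a.0 | (0 + 0) | (b.0 + b.0)) ⊢ --a--▸ s18, --b--▸ s19, --c--▸ s20
  s16 = 0 | b.(a.0 | (0 + 0) | (b.0 + b.0)) ⊢ --b--▸ s20
  s17 = c.c.0 | (0 | (0 + 0) | 0) ⊢ --c--▸ s21
  s18 = c.0 | (0 | (0 + 0) | (b.0 + b.0)) ⊢ --b--▸ s21, --c--▸ s22
  s19 = c.0 | (a.0 | (0 + 0) | 0) ⊢ --a--▸ s21, --c--▸ s23
  s20 = 0 | (a.0 | (0 + 0) | (b.0 + b.0)) ⊢ --a--▸ s22, --b--▸ s23
  s21 = c.0 | (0 | (0 + 0) | 0) ⊢ --c--▸ s24
  s22 = 0 | (0 | (0 + 0) | (b.0 + b.0)) ⊢ --b--▸ s24
  s23 = 0 | (a.0 | (0 + 0) | 0) ⊢ --a--▸ s24
  s24 = 0 | (0 | (0 + 0) | 0) ⊢ (no moves)
Q's transition system — 25 states:
  t0 = c.c.c.c.0 | b.(a.0 | (0 + 0) | (b.0 + b.0)) ⊢ --b--▸ t1, --c--▸ t2
  t1 = c.c.c.c.0 | (a.0 | (0 + 0) | (b.0 + b.0)) ⊢ --a--▸ t3, --b--▸ t4, --c--▸ t5
  t2 = c.c.c.0 | b.(a.0 | (0 + 0) | (b.0 + b.0)) ⊢ --b--▸ t5, --c--▸ t6
  t3 = c.c.c.c.0 | (0 | (0 + 0) | (b.0 + b.0)) ⊢ --b--▸ t7, --c--▸ t8
  t4 = c.c.c.c.0 | (a.0 | (0 + 0) | 0) ⊢ --a--▸ t7, --c--▸ t9
  t5 = c.c.c.0 | (a.0 | (0 + 0) | (b.0 + b.0)) ⊢ --a--▸ t8, --b--▸ t9, --c--▸ t10
  t6 = c.c.0 | b.(a.0 | (0 + 0) | (b.0 + b.0)) ⊢ --b--▸ t10, --c--▸ t11
  t7 = c.c.c.c.0 | (0 | (0 + 0) | 0) ⊢ --c--▸ t12
  t8 = c.c.c.0 | (0 | (0 + 0) | (b.0 + b.0)) ⊢ --b--▸ t12, --c--▸ t13
  t9 = c.c.c.0 | (a.0 | (0 + 0) | 0) ⊢ --a--▸ t12, --c--▸ t14
  t10 = c.c.0 | (a.0 | (0 + 0) | (b.0 + b.0)) ⊢ --a--▸ t13, --b--▸ t14, --c--▸ t15
  t11 = c.0 | b.(a.0 | (0 + 0) | (b.0 + b.0)) ⊢ --b--▸ t15, --c--▸ t16
  t12 = c.c.c.0 | (0 | (0 + 0) | 0) ⊢ --c--▸ t17
  t13 = c.c.0 | (0 | (0 + 0) | (b.0 + b.0)) ⊢ --b--▸ t17, --c--▸ t18
  t14 = c.c.0 | (a.0 | (0 + 0) | 0) ⊢ --a--▸ t17, --c--▸ t19
  t15 = c.0 | (a.0 | (0 + 0) | (b.0 + b.0)) ⊢ --a--▸ t18, --b--▸ t19, --c--▸ t20
  t16 = 0 | b.(a.0 | (0 + 0) | (b.0 + b.0)) ⊢ --b--▸ t20
  t17 = c.c.0 | (0 | (0 + 0) | 0) ⊢ --c--▸ t21
  t18 = c.0 | (0 | (0 + 0) | (b.0 + b.0)) ⊢ --b--▸ t21, --c--▸ t22
  t19 = c.0 | (a.0 | (0 + 0) | 0) ⊢ --a--▸ t21, --c--▸ t23
  t20 = 0 | (a.0 | (0 + 0) | (b.0 + b.0)) ⊢ --a--▸ t22, --b--▸ t23
  t21 = c.0 | (0 | (0 + 0) | 0) ⊢ --c--▸ t24
  t22 = 0 | (0 | (0 + 0) | (b.0 + b.0)) ⊢ --b--▸ t24
  t23 = 0 | (a.0 | (0 + 0) | 0) ⊢ --a--▸ t24
  t24 = 0 | (0 | (0 + 0) | 0) ⊢ (no moves)
Trace ⟨bbcb⟩ through P, begin at {s0}:
  after b @ step 1: {s1}
  after b @ step 2: {s4}
  after c @ step 3: {s9}
  after b @ step 4: {s14}
  ✓ P
Trace ⟨bbcb⟩ through Q, begin at {t0}:
  after b @ step 1: {t1}
  after b @ step 2: {t4}
  after c @ step 3: {t9}
  after b @ step 4: ∅  — Q cannot continue

bbcb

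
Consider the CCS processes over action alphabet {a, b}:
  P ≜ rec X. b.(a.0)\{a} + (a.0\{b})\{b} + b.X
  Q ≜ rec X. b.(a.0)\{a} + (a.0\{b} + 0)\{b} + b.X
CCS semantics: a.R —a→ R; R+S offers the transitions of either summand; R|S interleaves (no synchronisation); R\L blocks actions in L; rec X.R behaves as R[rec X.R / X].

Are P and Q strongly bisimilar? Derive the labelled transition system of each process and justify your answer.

Reachable graph of P (3 states):
  m0 = rec X. b.(a.0)\{a} + (a.0\{b})\{b} + b.X ⊢ =a=> m1, =b=> m0, =b=> m2
  m1 = 0\{b}\{b} ⊢ deadlocked
  m2 = (a.0)\{a} ⊢ deadlocked
Reachable graph of Q (3 states):
  n0 = rec X. b.(a.0)\{a} + (a.0\{b} + 0)\{b} + b.X ⊢ =a=> n1, =b=> n0, =b=> n2
  n1 = 0\{b}\{b} ⊢ deadlocked
  n2 = (a.0)\{a} ⊢ deadlocked
Partition-refinement fixed point:
  B0 = {m0, n0}
  B1 = {m1, m2, n1, n2}
m0 ∈ B0, n0 ∈ B0 → same block

YES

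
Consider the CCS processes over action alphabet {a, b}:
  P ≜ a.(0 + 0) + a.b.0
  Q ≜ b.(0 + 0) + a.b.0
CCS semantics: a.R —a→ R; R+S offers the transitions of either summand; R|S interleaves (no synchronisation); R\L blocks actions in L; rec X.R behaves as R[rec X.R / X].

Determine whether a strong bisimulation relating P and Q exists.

Reachable graph of P (4 states):
  m0 = a.(0 + 0) + a.b.0 → ··a··> m1, ··a··> m2
  m1 = 0 + 0 → stopped
  m2 = b.0 → ··b··> m3
  m3 = 0 → stopped
Reachable graph of Q (4 states):
  n0 = b.(0 + 0) + a.b.0 → ··a··> n1, ··b··> n2
  n1 = b.0 → ··b··> n3
  n2 = 0 + 0 → stopped
  n3 = 0 → stopped
Partition-refinement fixed point:
  B0 = {m0}
  B1 = {m1, m3, n2, n3}
  B2 = {m2, n1}
  B3 = {n0}
m0 ∈ B0, n0 ∈ B3 → different blocks

P ≁ Q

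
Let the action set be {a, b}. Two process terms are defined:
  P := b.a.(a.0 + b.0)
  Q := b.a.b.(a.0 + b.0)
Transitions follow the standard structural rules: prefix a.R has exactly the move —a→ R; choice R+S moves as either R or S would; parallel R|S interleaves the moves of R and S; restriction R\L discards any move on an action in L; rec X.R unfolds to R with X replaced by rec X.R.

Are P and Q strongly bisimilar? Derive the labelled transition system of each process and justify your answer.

Reachable graph of P (4 states):
  u0 = b.a.(a.0 + b.0) ⊢ --b--▸ u1
  u1 = a.(a.0 + b.0) ⊢ --a--▸ u2
  u2 = a.0 + b.0 ⊢ --a--▸ u3, --b--▸ u3
  u3 = 0 ⊢ ∅
Reachable graph of Q (5 states):
  v0 = b.a.b.(a.0 + b.0) ⊢ --b--▸ v1
  v1 = a.b.(a.0 + b.0) ⊢ --a--▸ v2
  v2 = b.(a.0 + b.0) ⊢ --b--▸ v3
  v3 = a.0 + b.0 ⊢ --a--▸ v4, --b--▸ v4
  v4 = 0 ⊢ ∅
Coarsest stable partition (strong bisimilarity classes):
  B0 = {u0}
  B1 = {u1}
  B2 = {u2, v3}
  B3 = {u3, v4}
  B4 = {v0}
  B5 = {v1}
  B6 = {v2}
u0 ∈ B0, v0 ∈ B4 → different blocks

not bisimilar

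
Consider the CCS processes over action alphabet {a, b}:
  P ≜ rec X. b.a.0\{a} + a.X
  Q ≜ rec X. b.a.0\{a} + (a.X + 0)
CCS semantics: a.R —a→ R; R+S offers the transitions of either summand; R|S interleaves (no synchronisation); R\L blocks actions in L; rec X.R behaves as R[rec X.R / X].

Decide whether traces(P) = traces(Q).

YES

P's transition system — 3 states:
  m0 = rec X. b.a.0\{a} + a.X :: ··a··> m0, ··b··> m1
  m1 = a.0\{a} :: ··a··> m2
  m2 = 0\{a} :: (no moves)
Q's transition system — 3 states:
  n0 = rec X. b.a.0\{a} + (a.X + 0) :: ··a··> n0, ··b··> n1
  n1 = a.0\{a} :: ··a··> n2
  n2 = 0\{a} :: (no moves)
Coarsest stable partition (strong bisimilarity classes):
  B0 = {m0, n0}
  B1 = {m1, n1}
  B2 = {m2, n2}
m0 ∈ B0, n0 ∈ B0 → same block
Bisimilar ⇒ trace-equivalent.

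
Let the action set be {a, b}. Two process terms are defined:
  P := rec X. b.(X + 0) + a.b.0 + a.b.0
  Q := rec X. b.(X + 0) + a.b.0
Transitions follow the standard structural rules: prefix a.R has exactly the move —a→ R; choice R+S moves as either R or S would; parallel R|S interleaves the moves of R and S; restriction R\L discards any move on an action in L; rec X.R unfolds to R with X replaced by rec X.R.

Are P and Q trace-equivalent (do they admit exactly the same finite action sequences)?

LTS(P): 4 reachable states
  p0 = rec X. b.(X + 0) + a.b.0 + a.b.0 :: =a=> p1, =b=> p2
  p1 = b.0 :: =b=> p3
  p2 = (rec X. b.(X + 0) + a.b.0 + a.b.0) + 0 :: =a=> p1, =b=> p2
  p3 = 0 :: ∅
LTS(Q): 4 reachable states
  q0 = rec X. b.(X + 0) + a.b.0 :: =a=> q1, =b=> q2
  q1 = b.0 :: =b=> q3
  q2 = (rec X. b.(X + 0) + a.b.0) + 0 :: =a=> q1, =b=> q2
  q3 = 0 :: ∅
Coarsest stable partition (strong bisimilarity classes):
  B0 = {p0, p2, q0, q2}
  B1 = {p1, q1}
  B2 = {p3, q3}
p0 ∈ B0, q0 ∈ B0 → same block
Bisimilar ⇒ trace-equivalent.

YES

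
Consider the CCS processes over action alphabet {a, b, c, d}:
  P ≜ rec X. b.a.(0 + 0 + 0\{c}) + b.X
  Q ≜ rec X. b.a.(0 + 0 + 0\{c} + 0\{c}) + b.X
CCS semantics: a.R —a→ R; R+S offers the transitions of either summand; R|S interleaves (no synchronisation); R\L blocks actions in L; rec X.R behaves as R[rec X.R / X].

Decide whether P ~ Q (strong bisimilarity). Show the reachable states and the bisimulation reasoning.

LTS(P): 3 reachable states
  p0 = rec X. b.a.(0 + 0 + 0\{c}) + b.X | ··b··> p0, ··b··> p1
  p1 = a.(0 + 0 + 0\{c}) | ··a··> p2
  p2 = 0 + 0 + 0\{c} | stopped
LTS(Q): 3 reachable states
  q0 = rec X. b.a.(0 + 0 + 0\{c} + 0\{c}) + b.X | ··b··> q0, ··b··> q1
  q1 = a.(0 + 0 + 0\{c} + 0\{c}) | ··a··> q2
  q2 = 0 + 0 + 0\{c} + 0\{c} | stopped
Coarsest stable partition (strong bisimilarity classes):
  B0 = {p0, q0}
  B1 = {p1, q1}
  B2 = {p2, q2}
p0 ∈ B0, q0 ∈ B0 → same block

P ~ Q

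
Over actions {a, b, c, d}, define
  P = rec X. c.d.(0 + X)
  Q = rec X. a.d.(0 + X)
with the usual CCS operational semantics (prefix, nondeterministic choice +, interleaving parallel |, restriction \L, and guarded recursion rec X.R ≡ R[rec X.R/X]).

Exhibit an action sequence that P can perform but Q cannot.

c

Reachable graph of P (3 states):
  m0 = rec X. c.d.(0 + X) ⊢ ··c··> m1
  m1 = d.(0 + (rec X. c.d.(0 + X))) ⊢ ··d··> m2
  m2 = 0 + (rec X. c.d.(0 + X)) ⊢ ··c··> m1
Reachable graph of Q (3 states):
  n0 = rec X. a.d.(0 + X) ⊢ ··a··> n1
  n1 = d.(0 + (rec X. a.d.(0 + X))) ⊢ ··d··> n2
  n2 = 0 + (rec X. a.d.(0 + X)) ⊢ ··a··> n1
Run σ = ⟨c⟩ on P: start {m0}
  [1] c ⇒ {m1}
  ✓ P
Run σ = ⟨c⟩ on Q: start {n0}
  [1] c ⇒ ∅ (Q stuck)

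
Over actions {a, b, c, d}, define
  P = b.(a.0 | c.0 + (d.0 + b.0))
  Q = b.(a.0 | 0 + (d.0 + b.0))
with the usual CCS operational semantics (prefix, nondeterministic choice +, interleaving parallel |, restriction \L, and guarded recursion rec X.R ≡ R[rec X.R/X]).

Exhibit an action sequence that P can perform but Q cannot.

bc

LTS(P): 6 reachable states
  m0 = b.(a.0 | c.0 + (d.0 + b.0)) ⊢ —b→ m1
  m1 = a.0 | c.0 + (d.0 + b.0) ⊢ —a→ m2, —b→ m3, —c→ m4, —d→ m3
  m2 = 0 | c.0 ⊢ —c→ m5
  m3 = 0 ⊢ (no moves)
  m4 = a.0 | 0 ⊢ —a→ m5
  m5 = 0 | 0 ⊢ (no moves)
LTS(Q): 4 reachable states
  n0 = b.(a.0 | 0 + (d.0 + b.0)) ⊢ —b→ n1
  n1 = a.0 | 0 + (d.0 + b.0) ⊢ —a→ n2, —b→ n3, —d→ n3
  n2 = 0 | 0 ⊢ (no moves)
  n3 = 0 ⊢ (no moves)
Trace ⟨bc⟩ through P, begin at {m0}:
  step 1 (b): {m1}
  step 2 (c): {m4}
  P completes σ.
Trace ⟨bc⟩ through Q, begin at {n0}:
  step 1 (b): {n1}
  step 2 (c): ∅  — Q cannot continue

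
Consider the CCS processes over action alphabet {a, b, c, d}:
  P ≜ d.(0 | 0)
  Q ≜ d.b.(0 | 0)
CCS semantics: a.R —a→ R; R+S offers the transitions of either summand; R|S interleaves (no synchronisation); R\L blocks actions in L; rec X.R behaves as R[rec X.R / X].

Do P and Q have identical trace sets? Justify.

traces(P) ≠ traces(Q) — witness ⟨db⟩

P's transition system — 2 states:
  s0 = d.(0 | 0) → ··d··> s1
  s1 = 0 | 0 → stopped
Q's transition system — 3 states:
  t0 = d.b.(0 | 0) → ··d··> t1
  t1 = b.(0 | 0) → ··b··> t2
  t2 = 0 | 0 → stopped
Run σ = ⟨db⟩ on Q: start {t0}
  step 1 (d): {t1}
  step 2 (b): {t2}
  — Q admits the full trace.
Run σ = ⟨db⟩ on P: start {s0}
  step 1 (d): {s1}
  step 2 (b): ∅ (P stuck)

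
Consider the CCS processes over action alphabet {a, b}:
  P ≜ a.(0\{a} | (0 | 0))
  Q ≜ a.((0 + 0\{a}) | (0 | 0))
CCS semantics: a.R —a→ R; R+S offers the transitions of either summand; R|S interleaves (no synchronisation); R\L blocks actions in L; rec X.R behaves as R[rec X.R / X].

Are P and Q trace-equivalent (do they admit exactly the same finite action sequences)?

YES

P's transition system — 2 states:
  p0 = a.(0\{a} | (0 | 0)) → -a-> p1
  p1 = 0\{a} | (0 | 0) → ∅
Q's transition system — 2 states:
  q0 = a.((0 + 0\{a}) | (0 | 0)) → -a-> q1
  q1 = (0 + 0\{a}) | (0 | 0) → ∅
Coarsest stable partition (strong bisimilarity classes):
  B0 = {p0, q0}
  B1 = {p1, q1}
p0 ∈ B0, q0 ∈ B0 → same block
Bisimilar ⇒ trace-equivalent.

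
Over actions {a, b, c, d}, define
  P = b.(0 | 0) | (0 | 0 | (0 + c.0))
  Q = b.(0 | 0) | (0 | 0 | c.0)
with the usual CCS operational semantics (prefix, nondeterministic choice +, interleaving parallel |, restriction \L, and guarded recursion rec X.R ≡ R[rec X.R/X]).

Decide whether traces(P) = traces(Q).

traces(P) = traces(Q)

P's transition system — 4 states:
  u0 = b.(0 | 0) | (0 | 0 | (0 + c.0)) has moves —b→ u1, —c→ u2
  u1 = 0 | 0 | (0 | 0 | (0 + c.0)) has moves —c→ u3
  u2 = b.(0 | 0) | (0 | 0 | 0) has moves —b→ u3
  u3 = 0 | 0 | (0 | 0 | 0) has moves stopped
Q's transition system — 4 states:
  v0 = b.(0 | 0) | (0 | 0 | c.0) has moves —b→ v1, —c→ v2
  v1 = 0 | 0 | (0 | 0 | c.0) has moves —c→ v3
  v2 = b.(0 | 0) | (0 | 0 | 0) has moves —b→ v3
  v3 = 0 | 0 | (0 | 0 | 0) has moves stopped
Coarsest stable partition (strong bisimilarity classes):
  B0 = {u0, v0}
  B1 = {u2, v2}
  B2 = {u3, v3}
  B3 = {u1, v1}
u0 ∈ B0, v0 ∈ B0 → same block
Bisimilar ⇒ trace-equivalent.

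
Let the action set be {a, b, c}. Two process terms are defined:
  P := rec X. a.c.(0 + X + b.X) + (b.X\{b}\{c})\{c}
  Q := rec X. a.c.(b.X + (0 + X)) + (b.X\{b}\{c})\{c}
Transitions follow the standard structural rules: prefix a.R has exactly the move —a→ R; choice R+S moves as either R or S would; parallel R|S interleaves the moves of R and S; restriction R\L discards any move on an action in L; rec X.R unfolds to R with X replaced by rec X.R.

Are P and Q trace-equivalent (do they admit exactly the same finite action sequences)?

traces(P) = traces(Q)

LTS(P): 5 reachable states
  u0 = rec X. a.c.(0 + X + b.X) + (b.X\{b}\{c})\{c} → --a--▸ u1, --b--▸ u2
  u1 = c.(0 + (rec X. a.c.(0 + X + b.X) + (b.X\{b}\{c})\{c}) + b.(rec X. a.c.(0 + X + b.X) + (b.X\{b}\{c})\{c})) → --c--▸ u3
  u2 = (rec X. a.c.(0 + X + b.X) + (b.X\{b}\{c})\{c})\{b}\{c}\{c} → --a--▸ u4
  u3 = 0 + (rec X. a.c.(0 + X + b.X) + (b.X\{b}\{c})\{c}) + b.(rec X. a.c.(0 + X + b.X) + (b.X\{b}\{c})\{c}) → --a--▸ u1, --b--▸ u0, --b--▸ u2
  u4 = (c.(0 + (rec X. a.c.(0 + X + b.X) + (b.X\{b}\{c})\{c}) + b.(rec X. a.c.(0 + X + b.X) + (b.X\{b}\{c})\{c})))\{b}\{c}\{c} → deadlocked
LTS(Q): 5 reachable states
  v0 = rec X. a.c.(b.X + (0 + X)) + (b.X\{b}\{c})\{c} → --a--▸ v1, --b--▸ v2
  v1 = c.(b.(rec X. a.c.(b.X + (0 + X)) + (b.X\{b}\{c})\{c}) + (0 + (rec X. a.c.(b.X + (0 + X)) + (b.X\{b}\{c})\{c}))) → --c--▸ v3
  v2 = (rec X. a.c.(b.X + (0 + X)) + (b.X\{b}\{c})\{c})\{b}\{c}\{c} → --a--▸ v4
  v3 = b.(rec X. a.c.(b.X + (0 + X)) + (b.X\{b}\{c})\{c}) + (0 + (rec X. a.c.(b.X + (0 + X)) + (b.X\{b}\{c})\{c})) → --a--▸ v1, --b--▸ v0, --b--▸ v2
  v4 = (c.(b.(rec X. a.c.(b.X + (0 + X)) + (b.X\{b}\{c})\{c}) + (0 + (rec X. a.c.(b.X + (0 + X)) + (b.X\{b}\{c})\{c}))))\{b}\{c}\{c} → deadlocked
Coarsest stable partition (strong bisimilarity classes):
  B0 = {u0, v0}
  B1 = {u1, v1}
  B2 = {u3, v3}
  B3 = {u2, v2}
  B4 = {u4, v4}
u0 ∈ B0, v0 ∈ B0 → same block
Bisimilar ⇒ trace-equivalent.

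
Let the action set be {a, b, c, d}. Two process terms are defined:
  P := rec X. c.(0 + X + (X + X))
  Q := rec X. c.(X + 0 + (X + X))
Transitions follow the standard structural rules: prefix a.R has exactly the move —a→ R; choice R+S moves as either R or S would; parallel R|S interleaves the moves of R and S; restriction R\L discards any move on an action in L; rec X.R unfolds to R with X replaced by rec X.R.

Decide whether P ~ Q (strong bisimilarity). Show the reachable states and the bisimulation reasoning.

P's transition system — 2 states:
  m0 = rec X. c.(0 + X + (X + X)) ⊢ ··c··> m1
  m1 = 0 + (rec X. c.(0 + X + (X + X))) + ((rec X. c.(0 + X + (X + X))) + (rec X. c.(0 + X + (X + X)))) ⊢ ··c··> m1
Q's transition system — 2 states:
  n0 = rec X. c.(X + 0 + (X + X)) ⊢ ··c··> n1
  n1 = (rec X. c.(X + 0 + (X + X))) + 0 + ((rec X. c.(X + 0 + (X + X))) + (rec X. c.(X + 0 + (X + X)))) ⊢ ··c··> n1
Bisimilarity quotient blocks:
  B0 = {m0, m1, n0, n1}
m0 ∈ B0, n0 ∈ B0 → same block

P ~ Q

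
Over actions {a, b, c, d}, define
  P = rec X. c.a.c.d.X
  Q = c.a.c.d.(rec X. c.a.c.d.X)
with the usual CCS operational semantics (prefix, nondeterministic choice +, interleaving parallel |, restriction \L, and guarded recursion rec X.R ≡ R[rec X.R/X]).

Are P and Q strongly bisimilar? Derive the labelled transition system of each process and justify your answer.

YES

P's transition system — 4 states:
  u0 = rec X. c.a.c.d.X → ··c··> u1
  u1 = a.c.d.(rec X. c.a.c.d.X) → ··a··> u2
  u2 = c.d.(rec X. c.a.c.d.X) → ··c··> u3
  u3 = d.(rec X. c.a.c.d.X) → ··d··> u0
Q's transition system — 5 states:
  v0 = c.a.c.d.(rec X. c.a.c.d.X) → ··c··> v1
  v1 = a.c.d.(rec X. c.a.c.d.X) → ··a··> v2
  v2 = c.d.(rec X. c.a.c.d.X) → ··c··> v3
  v3 = d.(rec X. c.a.c.d.X) → ··d··> v4
  v4 = rec X. c.a.c.d.X → ··c··> v1
Bisimilarity quotient blocks:
  B0 = {u0, v0, v4}
  B1 = {u1, v1}
  B2 = {u2, v2}
  B3 = {u3, v3}
u0 ∈ B0, v0 ∈ B0 → same block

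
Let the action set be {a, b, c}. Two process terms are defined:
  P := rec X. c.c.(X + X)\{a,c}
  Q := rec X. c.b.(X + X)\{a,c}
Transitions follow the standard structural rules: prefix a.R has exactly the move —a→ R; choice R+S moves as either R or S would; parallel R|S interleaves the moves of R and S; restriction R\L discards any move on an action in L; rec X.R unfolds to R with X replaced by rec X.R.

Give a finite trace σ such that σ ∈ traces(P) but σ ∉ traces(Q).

P's transition system — 3 states:
  s0 = rec X. c.c.(X + X)\{a,c} | =c=> s1
  s1 = c.((rec X. c.c.(X + X)\{a,c}) + (rec X. c.c.(X + X)\{a,c}))\{a,c} | =c=> s2
  s2 = ((rec X. c.c.(X + X)\{a,c}) + (rec X. c.c.(X + X)\{a,c}))\{a,c} | (no moves)
Q's transition system — 3 states:
  t0 = rec X. c.b.(X + X)\{a,c} | =c=> t1
  t1 = b.((rec X. c.b.(X + X)\{a,c}) + (rec X. c.b.(X + X)\{a,c}))\{a,c} | =b=> t2
  t2 = ((rec X. c.b.(X + X)\{a,c}) + (rec X. c.b.(X + X)\{a,c}))\{a,c} | (no moves)
Trace ⟨cc⟩ through P, begin at {s0}:
  after c @ step 1: {s1}
  after c @ step 2: {s2}
  P completes σ.
Trace ⟨cc⟩ through Q, begin at {t0}:
  after c @ step 1: {t1}
  after c @ step 2: ∅  — Q cannot continue

cc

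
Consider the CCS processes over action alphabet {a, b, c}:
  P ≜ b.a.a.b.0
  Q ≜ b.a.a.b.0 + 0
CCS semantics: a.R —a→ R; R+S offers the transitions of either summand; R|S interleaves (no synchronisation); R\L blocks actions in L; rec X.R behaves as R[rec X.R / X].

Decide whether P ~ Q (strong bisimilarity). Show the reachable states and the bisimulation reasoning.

P's transition system — 5 states:
  p0 = b.a.a.b.0 has moves --b--▸ p1
  p1 = a.a.b.0 has moves --a--▸ p2
  p2 = a.b.0 has moves --a--▸ p3
  p3 = b.0 has moves --b--▸ p4
  p4 = 0 has moves ·
Q's transition system — 5 states:
  q0 = b.a.a.b.0 + 0 has moves --b--▸ q1
  q1 = a.a.b.0 has moves --a--▸ q2
  q2 = a.b.0 has moves --a--▸ q3
  q3 = b.0 has moves --b--▸ q4
  q4 = 0 has moves ·
Bisimilarity quotient blocks:
  B0 = {p0, q0}
  B1 = {p1, q1}
  B2 = {p2, q2}
  B3 = {p3, q3}
  B4 = {p4, q4}
p0 ∈ B0, q0 ∈ B0 → same block

P ~ Q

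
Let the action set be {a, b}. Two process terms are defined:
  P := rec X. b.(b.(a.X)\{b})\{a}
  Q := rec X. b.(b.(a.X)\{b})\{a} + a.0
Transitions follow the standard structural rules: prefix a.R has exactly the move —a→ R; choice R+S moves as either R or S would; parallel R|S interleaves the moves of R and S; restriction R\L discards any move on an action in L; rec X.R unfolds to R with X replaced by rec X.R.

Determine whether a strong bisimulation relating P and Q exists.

not bisimilar

LTS(P): 3 reachable states
  m0 = rec X. b.(b.(a.X)\{b})\{a} | —b→ m1
  m1 = (b.(a.(rec X. b.(b.(a.X)\{b})\{a}))\{b})\{a} | —b→ m2
  m2 = (a.(rec X. b.(b.(a.X)\{b})\{a}))\{b}\{a} | (no moves)
LTS(Q): 4 reachable states
  n0 = rec X. b.(b.(a.X)\{b})\{a} + a.0 | —a→ n1, —b→ n2
  n1 = 0 | (no moves)
  n2 = (b.(a.(rec X. b.(b.(a.X)\{b})\{a} + a.0))\{b})\{a} | —b→ n3
  n3 = (a.(rec X. b.(b.(a.X)\{b})\{a} + a.0))\{b}\{a} | (no moves)
Partition-refinement fixed point:
  B0 = {m0}
  B1 = {m1, n2}
  B2 = {m2, n1, n3}
  B3 = {n0}
m0 ∈ B0, n0 ∈ B3 → different blocks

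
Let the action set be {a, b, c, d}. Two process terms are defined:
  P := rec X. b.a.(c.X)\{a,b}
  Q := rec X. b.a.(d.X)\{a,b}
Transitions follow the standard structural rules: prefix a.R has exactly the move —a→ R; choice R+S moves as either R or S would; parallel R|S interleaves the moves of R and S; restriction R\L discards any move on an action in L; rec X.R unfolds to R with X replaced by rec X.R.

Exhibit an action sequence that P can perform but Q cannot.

P's transition system — 4 states:
  m0 = rec X. b.a.(c.X)\{a,b} | --b--▸ m1
  m1 = a.(c.(rec X. b.a.(c.X)\{a,b}))\{a,b} | --a--▸ m2
  m2 = (c.(rec X. b.a.(c.X)\{a,b}))\{a,b} | --c--▸ m3
  m3 = (rec X. b.a.(c.X)\{a,b})\{a,b} | stopped
Q's transition system — 4 states:
  n0 = rec X. b.a.(d.X)\{a,b} | --b--▸ n1
  n1 = a.(d.(rec X. b.a.(d.X)\{a,b}))\{a,b} | --a--▸ n2
  n2 = (d.(rec X. b.a.(d.X)\{a,b}))\{a,b} | --d--▸ n3
  n3 = (rec X. b.a.(d.X)\{a,b})\{a,b} | stopped
Run σ = ⟨bac⟩ on P: start {m0}
  step 1 (b): {m1}
  step 2 (a): {m2}
  step 3 (c): {m3}
  — P admits the full trace.
Run σ = ⟨bac⟩ on Q: start {n0}
  step 1 (b): {n1}
  step 2 (a): {n2}
  step 3 (c): ∅ (Q stuck)

bac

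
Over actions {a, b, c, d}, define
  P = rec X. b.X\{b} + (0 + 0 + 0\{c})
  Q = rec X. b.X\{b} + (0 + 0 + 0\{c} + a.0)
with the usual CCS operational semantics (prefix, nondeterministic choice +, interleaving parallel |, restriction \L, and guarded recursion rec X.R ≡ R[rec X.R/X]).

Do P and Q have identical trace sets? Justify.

NO — witness ⟨a⟩

P's transition system — 2 states:
  u0 = rec X. b.X\{b} + (0 + 0 + 0\{c}) :: —b→ u1
  u1 = (rec X. b.X\{b} + (0 + 0 + 0\{c}))\{b} :: stopped
Q's transition system — 4 states:
  v0 = rec X. b.X\{b} + (0 + 0 + 0\{c} + a.0) :: —a→ v1, —b→ v2
  v1 = 0 :: stopped
  v2 = (rec X. b.X\{b} + (0 + 0 + 0\{c} + a.0))\{b} :: —a→ v3
  v3 = 0\{b} :: stopped
Run σ = ⟨a⟩ on Q: start {v0}
  [1] a ⇒ {v1}
  Q completes σ.
Run σ = ⟨a⟩ on P: start {u0}
  [1] a ⇒ ∅ (P stuck)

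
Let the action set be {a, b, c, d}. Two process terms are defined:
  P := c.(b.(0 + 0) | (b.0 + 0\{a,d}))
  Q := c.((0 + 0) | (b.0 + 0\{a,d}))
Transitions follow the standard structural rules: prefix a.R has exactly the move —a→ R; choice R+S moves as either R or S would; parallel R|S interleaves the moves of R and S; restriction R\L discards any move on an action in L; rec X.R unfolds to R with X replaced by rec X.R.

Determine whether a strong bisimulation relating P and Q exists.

P ≁ Q

LTS(P): 5 reachable states
  s0 = c.(b.(0 + 0) | (b.0 + 0\{a,d})) has moves =c=> s1
  s1 = b.(0 + 0) | (b.0 + 0\{a,d}) has moves =b=> s2, =b=> s3
  s2 = (0 + 0) | (b.0 + 0\{a,d}) has moves =b=> s4
  s3 = b.(0 + 0) | 0 has moves =b=> s4
  s4 = (0 + 0) | 0 has moves ·
LTS(Q): 3 reachable states
  t0 = c.((0 + 0) | (b.0 + 0\{a,d})) has moves =c=> t1
  t1 = (0 + 0) | (b.0 + 0\{a,d}) has moves =b=> t2
  t2 = (0 + 0) | 0 has moves ·
Coarsest stable partition (strong bisimilarity classes):
  B0 = {s0}
  B1 = {s1}
  B2 = {s2, s3, t1}
  B3 = {s4, t2}
  B4 = {t0}
s0 ∈ B0, t0 ∈ B4 → different blocks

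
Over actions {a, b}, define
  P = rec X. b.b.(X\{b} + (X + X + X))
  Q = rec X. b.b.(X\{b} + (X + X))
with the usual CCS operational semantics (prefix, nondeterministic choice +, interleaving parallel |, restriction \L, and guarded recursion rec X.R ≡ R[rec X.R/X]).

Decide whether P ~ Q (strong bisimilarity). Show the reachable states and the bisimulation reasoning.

YES

Reachable graph of P (3 states):
  s0 = rec X. b.b.(X\{b} + (X + X + X)) → =b=> s1
  s1 = b.((rec X. b.b.(X\{b} + (X + X + X)))\{b} + ((rec X. b.b.(X\{b} + (X + X + X))) + (rec X. b.b.(X\{b} + (X + X + X))) + (rec X. b.b.(X\{b} + (X + X + X))))) → =b=> s2
  s2 = (rec X. b.b.(X\{b} + (X + X + X)))\{b} + ((rec X. b.b.(X\{b} + (X + X + X))) + (rec X. b.b.(X\{b} + (X + X + X))) + (rec X. b.b.(X\{b} + (X + X + X)))) → =b=> s1
Reachable graph of Q (3 states):
  t0 = rec X. b.b.(X\{b} + (X + X)) → =b=> t1
  t1 = b.((rec X. b.b.(X\{b} + (X + X)))\{b} + ((rec X. b.b.(X\{b} + (X + X))) + (rec X. b.b.(X\{b} + (X + X))))) → =b=> t2
  t2 = (rec X. b.b.(X\{b} + (X + X)))\{b} + ((rec X. b.b.(X\{b} + (X + X))) + (rec X. b.b.(X\{b} + (X + X)))) → =b=> t1
Coarsest stable partition (strong bisimilarity classes):
  B0 = {s0, s1, s2, t0, t1, t2}
s0 ∈ B0, t0 ∈ B0 → same block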